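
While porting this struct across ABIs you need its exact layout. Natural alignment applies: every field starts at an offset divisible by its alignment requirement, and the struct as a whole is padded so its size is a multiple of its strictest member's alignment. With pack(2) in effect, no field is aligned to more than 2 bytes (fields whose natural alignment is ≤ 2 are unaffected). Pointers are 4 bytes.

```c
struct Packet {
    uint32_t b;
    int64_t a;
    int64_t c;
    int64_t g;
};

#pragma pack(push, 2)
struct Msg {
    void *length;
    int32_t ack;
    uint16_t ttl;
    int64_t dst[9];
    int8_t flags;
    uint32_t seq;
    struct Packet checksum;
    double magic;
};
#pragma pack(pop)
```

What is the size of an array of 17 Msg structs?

2176

Packet: 0..4  b  (4B, 4-aligned); 4..8  -- padding (4B); 8..16  a  (8B, 8-aligned); 16..24  c  (8B, 8-aligned); 24..32  g  (8B, 8-aligned); sizeof = 32, alignof = 8
0..4  length  (4B, 2-aligned)
4..8  ack  (4B, 2-aligned)
8..10  ttl  (2B, 2-aligned)
10..82  dst  (72B, 2-aligned)
82..83  flags  (1B, 1-aligned)
83..84  -- padding (1B)
84..88  seq  (4B, 2-aligned)
88..120  checksum  (32B, 2-aligned)
120..128  magic  (8B, 2-aligned)
sizeof = 128, alignof = 2
array of 17: 17 × 128 = 2176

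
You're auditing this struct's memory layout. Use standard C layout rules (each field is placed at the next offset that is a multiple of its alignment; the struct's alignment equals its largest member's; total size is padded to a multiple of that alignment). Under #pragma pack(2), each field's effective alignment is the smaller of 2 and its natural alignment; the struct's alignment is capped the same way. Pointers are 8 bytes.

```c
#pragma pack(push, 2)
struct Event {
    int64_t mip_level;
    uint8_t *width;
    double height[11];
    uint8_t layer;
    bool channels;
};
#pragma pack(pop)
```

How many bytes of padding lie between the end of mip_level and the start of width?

0

0..8  mip_level  (8B, 2-aligned)
8..16  width  (8B, 2-aligned)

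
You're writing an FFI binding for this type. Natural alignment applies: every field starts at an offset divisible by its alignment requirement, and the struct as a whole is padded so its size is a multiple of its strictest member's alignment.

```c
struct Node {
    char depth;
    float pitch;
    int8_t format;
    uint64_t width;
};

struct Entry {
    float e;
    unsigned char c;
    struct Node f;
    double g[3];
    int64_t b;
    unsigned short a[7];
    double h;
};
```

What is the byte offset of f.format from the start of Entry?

Node: 0..1  depth  (1B, 1-aligned); 1..4  -- padding (3B); 4..8  pitch  (4B, 4-aligned); 8..9  format  (1B, 1-aligned); 9..16  -- padding (7B); 16..24  width  (8B, 8-aligned); sizeof = 24, alignof = 8
0..4  e  (4B, 4-aligned)
4..5  c  (1B, 1-aligned)
5..8  -- padding (3B)
8..32  f  (24B, 8-aligned)
within Node: format at 8
8 + 8 = 16

16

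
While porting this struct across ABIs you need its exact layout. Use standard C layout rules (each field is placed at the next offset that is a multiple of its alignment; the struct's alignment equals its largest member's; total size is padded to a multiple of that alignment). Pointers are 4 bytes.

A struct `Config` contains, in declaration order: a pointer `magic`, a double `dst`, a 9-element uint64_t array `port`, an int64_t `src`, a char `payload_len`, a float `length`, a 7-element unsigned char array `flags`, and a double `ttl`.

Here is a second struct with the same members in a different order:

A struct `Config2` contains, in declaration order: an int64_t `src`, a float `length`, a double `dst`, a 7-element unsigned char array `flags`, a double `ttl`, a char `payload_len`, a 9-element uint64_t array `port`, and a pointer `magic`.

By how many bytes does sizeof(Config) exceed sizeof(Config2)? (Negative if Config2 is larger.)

0..4  magic  (4B, 4-aligned)
4..8  -- padding (4B)
8..16  dst  (8B, 8-aligned)
16..88  port  (72B, 8-aligned)
88..96  src  (8B, 8-aligned)
96..97  payload_len  (1B, 1-aligned)
97..100  -- padding (3B)
100..104  length  (4B, 4-aligned)
104..111  flags  (7B, 1-aligned)
111..112  -- padding (1B)
112..120  ttl  (8B, 8-aligned)
sizeof = 120, alignof = 8
— Config2 —
0..8  src  (8B, 8-aligned)
8..12  length  (4B, 4-aligned)
12..16  -- padding (4B)
16..24  dst  (8B, 8-aligned)
24..31  flags  (7B, 1-aligned)
31..32  -- padding (1B)
32..40  ttl  (8B, 8-aligned)
40..41  payload_len  (1B, 1-aligned)
41..48  -- padding (7B)
48..120  port  (72B, 8-aligned)
120..124  magic  (4B, 4-aligned)
124..128  -- tail padding (4B)
sizeof = 128, alignof = 8
120 − 128 = -8

-8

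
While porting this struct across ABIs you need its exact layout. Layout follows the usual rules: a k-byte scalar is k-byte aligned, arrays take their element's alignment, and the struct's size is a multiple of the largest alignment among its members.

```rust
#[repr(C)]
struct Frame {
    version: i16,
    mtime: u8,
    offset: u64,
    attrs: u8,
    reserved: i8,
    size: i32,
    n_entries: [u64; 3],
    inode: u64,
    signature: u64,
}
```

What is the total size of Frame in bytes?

@0: version [2B, align 2] → 2
@2: mtime [1B, align 1] → 3
+5 pad (align 8)
@8: offset [8B, align 8] → 16
@16: attrs [1B, align 1] → 17
@17: reserved [1B, align 1] → 18
+2 pad (align 4)
@20: size [4B, align 4] → 24
@24: n_entries [24B, align 8] → 48
@48: inode [8B, align 8] → 56
@56: signature [8B, align 8] → 64
size 64, align 8

64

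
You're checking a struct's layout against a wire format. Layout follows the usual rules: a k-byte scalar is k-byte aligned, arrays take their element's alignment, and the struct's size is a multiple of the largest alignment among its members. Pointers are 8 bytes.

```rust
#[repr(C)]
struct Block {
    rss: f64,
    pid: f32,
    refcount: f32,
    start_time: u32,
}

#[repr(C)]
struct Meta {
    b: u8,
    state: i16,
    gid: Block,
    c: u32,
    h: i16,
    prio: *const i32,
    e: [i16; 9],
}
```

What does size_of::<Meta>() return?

72

Block: 0..8  rss  (8B, 8-aligned); 8..12  pid  (4B, 4-aligned); 12..16  refcount  (4B, 4-aligned); 16..20  start_time  (4B, 4-aligned); 20..24  -- tail padding (4B); sizeof = 24, alignof = 8
0..1  b  (1B, 1-aligned)
1..2  -- padding (1B)
2..4  state  (2B, 2-aligned)
4..8  -- padding (4B)
8..32  gid  (24B, 8-aligned)
32..36  c  (4B, 4-aligned)
36..38  h  (2B, 2-aligned)
38..40  -- padding (2B)
40..48  prio  (8B, 8-aligned)
48..66  e  (18B, 2-aligned)
66..72  -- tail padding (6B)
sizeof = 72, alignof = 8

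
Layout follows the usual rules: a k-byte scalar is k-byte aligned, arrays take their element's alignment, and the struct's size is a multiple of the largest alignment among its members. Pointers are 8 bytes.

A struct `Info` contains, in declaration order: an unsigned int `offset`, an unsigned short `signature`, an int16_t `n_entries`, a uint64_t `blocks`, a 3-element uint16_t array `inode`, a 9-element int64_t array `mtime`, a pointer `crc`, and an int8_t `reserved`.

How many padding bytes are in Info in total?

0..4  offset  (4B, 4-aligned)
4..6  signature  (2B, 2-aligned)
6..8  n_entries  (2B, 2-aligned)
8..16  blocks  (8B, 8-aligned)
16..22  inode  (6B, 2-aligned)
22..24  -- padding (2B)
24..96  mtime  (72B, 8-aligned)
96..104  crc  (8B, 8-aligned)
104..105  reserved  (1B, 1-aligned)
105..112  -- tail padding (7B)
sizeof = 112, alignof = 8
data bytes 103, size 112 → padding 9

9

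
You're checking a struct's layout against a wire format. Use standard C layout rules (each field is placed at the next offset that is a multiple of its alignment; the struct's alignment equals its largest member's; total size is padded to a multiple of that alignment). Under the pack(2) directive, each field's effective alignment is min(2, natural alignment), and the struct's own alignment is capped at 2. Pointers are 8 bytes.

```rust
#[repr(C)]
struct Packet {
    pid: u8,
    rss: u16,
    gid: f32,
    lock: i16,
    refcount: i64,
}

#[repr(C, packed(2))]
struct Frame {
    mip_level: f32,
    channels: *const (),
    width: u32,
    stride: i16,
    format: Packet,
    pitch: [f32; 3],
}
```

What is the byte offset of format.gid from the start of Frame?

22

Packet: 0..1  pid  (1B, 1-aligned); 1..2  -- padding (1B); 2..4  rss  (2B, 2-aligned); 4..8  gid  (4B, 4-aligned); 8..10  lock  (2B, 2-aligned); 10..16  -- padding (6B); 16..24  refcount  (8B, 8-aligned); sizeof = 24, alignof = 8
0..4  mip_level  (4B, 2-aligned)
4..12  channels  (8B, 2-aligned)
12..16  width  (4B, 2-aligned)
16..18  stride  (2B, 2-aligned)
18..42  format  (24B, 2-aligned)
within Packet: gid at 4
18 + 4 = 22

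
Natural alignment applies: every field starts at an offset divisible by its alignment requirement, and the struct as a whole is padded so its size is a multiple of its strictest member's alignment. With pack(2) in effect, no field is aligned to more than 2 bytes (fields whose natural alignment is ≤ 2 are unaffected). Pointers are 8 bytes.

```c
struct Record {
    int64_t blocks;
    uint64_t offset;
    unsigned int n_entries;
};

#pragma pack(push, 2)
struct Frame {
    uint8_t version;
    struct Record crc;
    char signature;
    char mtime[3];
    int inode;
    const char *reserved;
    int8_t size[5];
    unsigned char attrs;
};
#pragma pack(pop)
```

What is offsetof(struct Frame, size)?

Record: blocks at 0 (size 8, align 8) → ends 8; offset at 8 (size 8, align 8) → ends 16; n_entries at 16 (size 4, align 4) → ends 20; tail pad 4 to reach multiple of 8; total 24 bytes, alignment 8
version at 0 (size 1, align 1) → ends 1
pad 1 to align 2 for crc
crc at 2 (size 24, align 2) → ends 26
signature at 26 (size 1, align 1) → ends 27
mtime at 27 (size 3, align 1) → ends 30
inode at 30 (size 4, align 2) → ends 34
reserved at 34 (size 8, align 2) → ends 42
size at 42 (size 5, align 1) → ends 47

42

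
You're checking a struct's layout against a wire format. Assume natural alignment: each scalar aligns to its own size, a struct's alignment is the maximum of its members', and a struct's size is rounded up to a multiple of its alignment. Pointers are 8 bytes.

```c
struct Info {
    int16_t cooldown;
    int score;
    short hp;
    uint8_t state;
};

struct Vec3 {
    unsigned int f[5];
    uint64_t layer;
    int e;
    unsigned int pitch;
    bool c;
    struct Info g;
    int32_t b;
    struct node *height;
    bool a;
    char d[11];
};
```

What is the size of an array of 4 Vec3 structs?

Info: 0..2  cooldown  (2B, 2-aligned); 2..4  -- padding (2B); 4..8  score  (4B, 4-aligned); 8..10  hp  (2B, 2-aligned); 10..11  state  (1B, 1-aligned); 11..12  -- tail padding (1B); sizeof = 12, alignof = 4
0..20  f  (20B, 4-aligned)
20..24  -- padding (4B)
24..32  layer  (8B, 8-aligned)
32..36  e  (4B, 4-aligned)
36..40  pitch  (4B, 4-aligned)
40..41  c  (1B, 1-aligned)
41..44  -- padding (3B)
44..56  g  (12B, 4-aligned)
56..60  b  (4B, 4-aligned)
60..64  -- padding (4B)
64..72  height  (8B, 8-aligned)
72..73  a  (1B, 1-aligned)
73..84  d  (11B, 1-aligned)
84..88  -- tail padding (4B)
sizeof = 88, alignof = 8
array of 4: 4 × 88 = 352

352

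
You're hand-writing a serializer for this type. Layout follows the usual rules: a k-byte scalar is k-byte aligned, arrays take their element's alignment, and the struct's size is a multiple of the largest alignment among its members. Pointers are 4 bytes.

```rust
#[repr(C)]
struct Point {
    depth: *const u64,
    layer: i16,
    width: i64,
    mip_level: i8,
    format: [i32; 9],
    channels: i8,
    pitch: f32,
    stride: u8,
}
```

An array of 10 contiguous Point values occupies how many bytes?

720

@0: depth [4B, align 4] → 4
@4: layer [2B, align 2] → 6
+2 pad (align 8)
@8: width [8B, align 8] → 16
@16: mip_level [1B, align 1] → 17
+3 pad (align 4)
@20: format [36B, align 4] → 56
@56: channels [1B, align 1] → 57
+3 pad (align 4)
@60: pitch [4B, align 4] → 64
@64: stride [1B, align 1] → 65
+7 tail pad (align 8)
size 72, align 8
array of 10: 10 × 72 = 720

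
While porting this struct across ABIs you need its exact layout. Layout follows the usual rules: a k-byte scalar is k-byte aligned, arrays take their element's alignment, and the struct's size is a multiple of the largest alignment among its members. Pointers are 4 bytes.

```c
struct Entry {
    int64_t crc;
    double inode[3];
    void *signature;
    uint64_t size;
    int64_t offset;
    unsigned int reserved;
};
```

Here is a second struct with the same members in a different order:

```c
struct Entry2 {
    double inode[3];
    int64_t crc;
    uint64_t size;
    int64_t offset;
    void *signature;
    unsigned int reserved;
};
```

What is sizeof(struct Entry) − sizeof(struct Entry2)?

crc at 0 (size 8, align 8) → ends 8
inode at 8 (size 24, align 8) → ends 32
signature at 32 (size 4, align 4) → ends 36
pad 4 to align 8 for size
size at 40 (size 8, align 8) → ends 48
offset at 48 (size 8, align 8) → ends 56
reserved at 56 (size 4, align 4) → ends 60
tail pad 4 to reach multiple of 8
total 64 bytes, alignment 8
— Entry2 —
inode at 0 (size 24, align 8) → ends 24
crc at 24 (size 8, align 8) → ends 32
size at 32 (size 8, align 8) → ends 40
offset at 40 (size 8, align 8) → ends 48
signature at 48 (size 4, align 4) → ends 52
reserved at 52 (size 4, align 4) → ends 56
total 56 bytes, alignment 8
64 − 56 = 8

8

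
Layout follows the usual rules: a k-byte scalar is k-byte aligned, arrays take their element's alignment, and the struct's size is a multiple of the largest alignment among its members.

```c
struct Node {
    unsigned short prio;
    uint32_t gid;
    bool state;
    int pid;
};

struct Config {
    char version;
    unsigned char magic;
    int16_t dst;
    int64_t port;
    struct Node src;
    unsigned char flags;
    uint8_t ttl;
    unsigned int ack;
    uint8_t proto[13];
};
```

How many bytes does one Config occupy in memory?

56

Node: prio at 0 (size 2, align 2) → ends 2; pad 2 to align 4 for gid; gid at 4 (size 4, align 4) → ends 8; state at 8 (size 1, align 1) → ends 9; pad 3 to align 4 for pid; pid at 12 (size 4, align 4) → ends 16; total 16 bytes, alignment 4
version at 0 (size 1, align 1) → ends 1
magic at 1 (size 1, align 1) → ends 2
dst at 2 (size 2, align 2) → ends 4
pad 4 to align 8 for port
port at 8 (size 8, align 8) → ends 16
src at 16 (size 16, align 4) → ends 32
flags at 32 (size 1, align 1) → ends 33
ttl at 33 (size 1, align 1) → ends 34
pad 2 to align 4 for ack
ack at 36 (size 4, align 4) → ends 40
proto at 40 (size 13, align 1) → ends 53
tail pad 3 to reach multiple of 8
total 56 bytes, alignment 8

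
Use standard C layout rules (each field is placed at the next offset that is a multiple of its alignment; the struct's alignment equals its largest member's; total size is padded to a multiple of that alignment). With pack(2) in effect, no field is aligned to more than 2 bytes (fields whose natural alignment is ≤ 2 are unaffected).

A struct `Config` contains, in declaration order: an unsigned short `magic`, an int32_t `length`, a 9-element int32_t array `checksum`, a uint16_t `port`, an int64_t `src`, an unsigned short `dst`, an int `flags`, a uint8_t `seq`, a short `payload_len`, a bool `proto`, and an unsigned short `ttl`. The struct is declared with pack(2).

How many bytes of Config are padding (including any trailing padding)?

2

@0: magic [2B, align 2] → 2
@2: length [4B, align 2] → 6
@6: checksum [36B, align 2] → 42
@42: port [2B, align 2] → 44
@44: src [8B, align 2] → 52
@52: dst [2B, align 2] → 54
@54: flags [4B, align 2] → 58
@58: seq [1B, align 1] → 59
+1 pad (align 2)
@60: payload_len [2B, align 2] → 62
@62: proto [1B, align 1] → 63
+1 pad (align 2)
@64: ttl [2B, align 2] → 66
size 66, align 2
data bytes 64, size 66 → padding 2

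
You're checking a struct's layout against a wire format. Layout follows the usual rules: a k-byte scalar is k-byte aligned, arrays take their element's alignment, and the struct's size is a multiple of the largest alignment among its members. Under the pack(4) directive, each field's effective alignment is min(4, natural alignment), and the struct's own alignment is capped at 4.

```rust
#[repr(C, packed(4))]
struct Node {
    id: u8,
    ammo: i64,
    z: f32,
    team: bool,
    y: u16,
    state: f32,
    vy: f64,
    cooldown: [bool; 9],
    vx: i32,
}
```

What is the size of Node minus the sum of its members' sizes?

7

0..1  id  (1B, 1-aligned)
1..4  -- padding (3B)
4..12  ammo  (8B, 4-aligned)
12..16  z  (4B, 4-aligned)
16..17  team  (1B, 1-aligned)
17..18  -- padding (1B)
18..20  y  (2B, 2-aligned)
20..24  state  (4B, 4-aligned)
24..32  vy  (8B, 4-aligned)
32..41  cooldown  (9B, 1-aligned)
41..44  -- padding (3B)
44..48  vx  (4B, 4-aligned)
sizeof = 48, alignof = 4
data bytes 41, size 48 → padding 7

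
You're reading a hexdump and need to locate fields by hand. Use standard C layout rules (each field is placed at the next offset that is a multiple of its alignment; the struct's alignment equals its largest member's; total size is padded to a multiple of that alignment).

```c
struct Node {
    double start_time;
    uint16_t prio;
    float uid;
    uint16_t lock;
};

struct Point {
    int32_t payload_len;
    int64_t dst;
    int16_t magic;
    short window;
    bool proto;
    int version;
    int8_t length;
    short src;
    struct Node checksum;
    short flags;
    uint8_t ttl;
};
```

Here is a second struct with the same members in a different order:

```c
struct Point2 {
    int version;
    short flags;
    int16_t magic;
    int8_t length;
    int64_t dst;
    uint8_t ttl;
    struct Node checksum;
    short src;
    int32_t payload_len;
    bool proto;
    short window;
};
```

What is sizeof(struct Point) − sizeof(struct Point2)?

-8

Node: 0..8  start_time  (8B, 8-aligned); 8..10  prio  (2B, 2-aligned); 10..12  -- padding (2B); 12..16  uid  (4B, 4-aligned); 16..18  lock  (2B, 2-aligned); 18..24  -- tail padding (6B); sizeof = 24, alignof = 8
0..4  payload_len  (4B, 4-aligned)
4..8  -- padding (4B)
8..16  dst  (8B, 8-aligned)
16..18  magic  (2B, 2-aligned)
18..20  window  (2B, 2-aligned)
20..21  proto  (1B, 1-aligned)
21..24  -- padding (3B)
24..28  version  (4B, 4-aligned)
28..29  length  (1B, 1-aligned)
29..30  -- padding (1B)
30..32  src  (2B, 2-aligned)
32..56  checksum  (24B, 8-aligned)
56..58  flags  (2B, 2-aligned)
58..59  ttl  (1B, 1-aligned)
59..64  -- tail padding (5B)
sizeof = 64, alignof = 8
— Point2 —
0..4  version  (4B, 4-aligned)
4..6  flags  (2B, 2-aligned)
6..8  magic  (2B, 2-aligned)
8..9  length  (1B, 1-aligned)
9..16  -- padding (7B)
16..24  dst  (8B, 8-aligned)
24..25  ttl  (1B, 1-aligned)
25..32  -- padding (7B)
32..56  checksum  (24B, 8-aligned)
56..58  src  (2B, 2-aligned)
58..60  -- padding (2B)
60..64  payload_len  (4B, 4-aligned)
64..65  proto  (1B, 1-aligned)
65..66  -- padding (1B)
66..68  window  (2B, 2-aligned)
68..72  -- tail padding (4B)
sizeof = 72, alignof = 8
64 − 72 = -8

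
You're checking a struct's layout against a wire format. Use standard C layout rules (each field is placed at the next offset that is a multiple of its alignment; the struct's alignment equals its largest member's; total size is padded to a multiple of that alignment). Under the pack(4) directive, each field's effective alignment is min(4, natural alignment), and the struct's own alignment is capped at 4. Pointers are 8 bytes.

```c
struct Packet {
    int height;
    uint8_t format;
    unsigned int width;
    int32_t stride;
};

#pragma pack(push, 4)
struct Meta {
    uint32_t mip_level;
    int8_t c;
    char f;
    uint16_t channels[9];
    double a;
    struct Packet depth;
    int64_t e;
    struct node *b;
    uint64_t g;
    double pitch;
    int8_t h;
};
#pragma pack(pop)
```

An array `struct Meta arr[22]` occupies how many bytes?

1848

Packet: 0..4  height  (4B, 4-aligned); 4..5  format  (1B, 1-aligned); 5..8  -- padding (3B); 8..12  width  (4B, 4-aligned); 12..16  stride  (4B, 4-aligned); sizeof = 16, alignof = 4
0..4  mip_level  (4B, 4-aligned)
4..5  c  (1B, 1-aligned)
5..6  f  (1B, 1-aligned)
6..24  channels  (18B, 2-aligned)
24..32  a  (8B, 4-aligned)
32..48  depth  (16B, 4-aligned)
48..56  e  (8B, 4-aligned)
56..64  b  (8B, 4-aligned)
64..72  g  (8B, 4-aligned)
72..80  pitch  (8B, 4-aligned)
80..81  h  (1B, 1-aligned)
81..84  -- tail padding (3B)
sizeof = 84, alignof = 4
array of 22: 22 × 84 = 1848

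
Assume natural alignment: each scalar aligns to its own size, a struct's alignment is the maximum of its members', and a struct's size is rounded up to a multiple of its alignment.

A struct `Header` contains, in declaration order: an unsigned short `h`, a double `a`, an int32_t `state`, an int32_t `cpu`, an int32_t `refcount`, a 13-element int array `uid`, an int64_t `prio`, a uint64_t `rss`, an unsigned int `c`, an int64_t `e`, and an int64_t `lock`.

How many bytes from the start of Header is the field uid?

@0: h [2B, align 2] → 2
+6 pad (align 8)
@8: a [8B, align 8] → 16
@16: state [4B, align 4] → 20
@20: cpu [4B, align 4] → 24
@24: refcount [4B, align 4] → 28
@28: uid [52B, align 4] → 80

28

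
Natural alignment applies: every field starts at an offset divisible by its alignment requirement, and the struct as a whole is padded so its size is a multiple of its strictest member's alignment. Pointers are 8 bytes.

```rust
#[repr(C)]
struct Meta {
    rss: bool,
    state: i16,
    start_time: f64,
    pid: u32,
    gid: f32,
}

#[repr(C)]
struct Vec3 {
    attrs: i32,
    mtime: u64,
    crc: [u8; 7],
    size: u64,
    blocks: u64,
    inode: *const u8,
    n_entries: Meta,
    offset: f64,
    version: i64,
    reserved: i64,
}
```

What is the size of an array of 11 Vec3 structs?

1056

Meta: @0: rss [1B, align 1] → 1; +1 pad (align 2); @2: state [2B, align 2] → 4; +4 pad (align 8); @8: start_time [8B, align 8] → 16; @16: pid [4B, align 4] → 20; @20: gid [4B, align 4] → 24; size 24, align 8
@0: attrs [4B, align 4] → 4
+4 pad (align 8)
@8: mtime [8B, align 8] → 16
@16: crc [7B, align 1] → 23
+1 pad (align 8)
@24: size [8B, align 8] → 32
@32: blocks [8B, align 8] → 40
@40: inode [8B, align 8] → 48
@48: n_entries [24B, align 8] → 72
@72: offset [8B, align 8] → 80
@80: version [8B, align 8] → 88
@88: reserved [8B, align 8] → 96
size 96, align 8
array of 11: 11 × 96 = 1056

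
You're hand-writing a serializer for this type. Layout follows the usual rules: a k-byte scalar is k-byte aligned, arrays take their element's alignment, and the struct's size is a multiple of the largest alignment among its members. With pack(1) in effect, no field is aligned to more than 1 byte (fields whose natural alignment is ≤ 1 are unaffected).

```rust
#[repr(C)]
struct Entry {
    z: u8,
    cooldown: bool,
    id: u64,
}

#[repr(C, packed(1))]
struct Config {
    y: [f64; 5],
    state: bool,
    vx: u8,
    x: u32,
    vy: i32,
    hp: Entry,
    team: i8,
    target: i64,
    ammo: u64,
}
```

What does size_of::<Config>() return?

83

Entry: z at 0 (size 1, align 1) → ends 1; cooldown at 1 (size 1, align 1) → ends 2; pad 6 to align 8 for id; id at 8 (size 8, align 8) → ends 16; total 16 bytes, alignment 8
y at 0 (size 40, align 1) → ends 40
state at 40 (size 1, align 1) → ends 41
vx at 41 (size 1, align 1) → ends 42
x at 42 (size 4, align 1) → ends 46
vy at 46 (size 4, align 1) → ends 50
hp at 50 (size 16, align 1) → ends 66
team at 66 (size 1, align 1) → ends 67
target at 67 (size 8, align 1) → ends 75
ammo at 75 (size 8, align 1) → ends 83
total 83 bytes, alignment 1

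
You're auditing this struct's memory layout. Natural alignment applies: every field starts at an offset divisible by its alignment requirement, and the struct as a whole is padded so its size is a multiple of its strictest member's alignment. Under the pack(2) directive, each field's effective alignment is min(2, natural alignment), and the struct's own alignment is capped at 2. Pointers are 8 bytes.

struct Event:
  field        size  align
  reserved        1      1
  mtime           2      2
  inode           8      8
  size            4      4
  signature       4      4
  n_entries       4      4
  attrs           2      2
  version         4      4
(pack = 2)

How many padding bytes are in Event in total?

reserved at 0 (size 1, align 1) → ends 1
pad 1 to align 2 for mtime
mtime at 2 (size 2, align 2) → ends 4
inode at 4 (size 8, align 2) → ends 12
size at 12 (size 4, align 2) → ends 16
signature at 16 (size 4, align 2) → ends 20
n_entries at 20 (size 4, align 2) → ends 24
attrs at 24 (size 2, align 2) → ends 26
version at 26 (size 4, align 2) → ends 30
total 30 bytes, alignment 2
data bytes 29, size 30 → padding 1

1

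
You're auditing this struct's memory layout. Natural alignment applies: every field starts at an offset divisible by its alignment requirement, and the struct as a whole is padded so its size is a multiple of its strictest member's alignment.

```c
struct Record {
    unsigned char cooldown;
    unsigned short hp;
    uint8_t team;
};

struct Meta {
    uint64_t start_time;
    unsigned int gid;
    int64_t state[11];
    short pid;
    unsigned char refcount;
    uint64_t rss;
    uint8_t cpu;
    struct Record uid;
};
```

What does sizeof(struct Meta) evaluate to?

Record: @0: cooldown [1B, align 1] → 1; +1 pad (align 2); @2: hp [2B, align 2] → 4; @4: team [1B, align 1] → 5; +1 tail pad (align 2); size 6, align 2
@0: start_time [8B, align 8] → 8
@8: gid [4B, align 4] → 12
+4 pad (align 8)
@16: state [88B, align 8] → 104
@104: pid [2B, align 2] → 106
@106: refcount [1B, align 1] → 107
+5 pad (align 8)
@112: rss [8B, align 8] → 120
@120: cpu [1B, align 1] → 121
+1 pad (align 2)
@122: uid [6B, align 2] → 128
size 128, align 8

128 bytes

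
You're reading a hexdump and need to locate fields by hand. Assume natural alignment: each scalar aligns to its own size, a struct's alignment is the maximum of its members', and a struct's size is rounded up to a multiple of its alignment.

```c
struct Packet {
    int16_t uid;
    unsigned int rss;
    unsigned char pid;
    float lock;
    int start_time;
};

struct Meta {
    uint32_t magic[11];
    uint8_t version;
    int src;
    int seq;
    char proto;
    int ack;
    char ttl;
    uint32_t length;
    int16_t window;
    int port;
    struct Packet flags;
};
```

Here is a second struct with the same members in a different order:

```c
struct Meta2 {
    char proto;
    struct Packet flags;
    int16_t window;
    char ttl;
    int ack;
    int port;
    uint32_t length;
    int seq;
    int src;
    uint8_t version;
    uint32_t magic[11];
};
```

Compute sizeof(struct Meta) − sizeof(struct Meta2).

4

Packet: uid at 0 (size 2, align 2) → ends 2; pad 2 to align 4 for rss; rss at 4 (size 4, align 4) → ends 8; pid at 8 (size 1, align 1) → ends 9; pad 3 to align 4 for lock; lock at 12 (size 4, align 4) → ends 16; start_time at 16 (size 4, align 4) → ends 20; total 20 bytes, alignment 4
magic at 0 (size 44, align 4) → ends 44
version at 44 (size 1, align 1) → ends 45
pad 3 to align 4 for src
src at 48 (size 4, align 4) → ends 52
seq at 52 (size 4, align 4) → ends 56
proto at 56 (size 1, align 1) → ends 57
pad 3 to align 4 for ack
ack at 60 (size 4, align 4) → ends 64
ttl at 64 (size 1, align 1) → ends 65
pad 3 to align 4 for length
length at 68 (size 4, align 4) → ends 72
window at 72 (size 2, align 2) → ends 74
pad 2 to align 4 for port
port at 76 (size 4, align 4) → ends 80
flags at 80 (size 20, align 4) → ends 100
total 100 bytes, alignment 4
— Meta2 —
proto at 0 (size 1, align 1) → ends 1
pad 3 to align 4 for flags
flags at 4 (size 20, align 4) → ends 24
window at 24 (size 2, align 2) → ends 26
ttl at 26 (size 1, align 1) → ends 27
pad 1 to align 4 for ack
ack at 28 (size 4, align 4) → ends 32
port at 32 (size 4, align 4) → ends 36
length at 36 (size 4, align 4) → ends 40
seq at 40 (size 4, align 4) → ends 44
src at 44 (size 4, align 4) → ends 48
version at 48 (size 1, align 1) → ends 49
pad 3 to align 4 for magic
magic at 52 (size 44, align 4) → ends 96
total 96 bytes, alignment 4
100 − 96 = 4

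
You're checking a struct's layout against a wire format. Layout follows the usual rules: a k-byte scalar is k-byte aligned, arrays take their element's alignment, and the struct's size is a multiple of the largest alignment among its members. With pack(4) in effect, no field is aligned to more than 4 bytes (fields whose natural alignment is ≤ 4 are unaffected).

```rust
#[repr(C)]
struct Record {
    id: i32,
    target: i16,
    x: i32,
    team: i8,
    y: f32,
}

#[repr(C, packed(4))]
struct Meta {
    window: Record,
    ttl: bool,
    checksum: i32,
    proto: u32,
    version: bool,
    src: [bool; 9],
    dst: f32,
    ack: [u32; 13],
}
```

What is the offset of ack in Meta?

Record: @0: id [4B, align 4] → 4; @4: target [2B, align 2] → 6; +2 pad (align 4); @8: x [4B, align 4] → 12; @12: team [1B, align 1] → 13; +3 pad (align 4); @16: y [4B, align 4] → 20; size 20, align 4
@0: window [20B, align 4] → 20
@20: ttl [1B, align 1] → 21
+3 pad (align 4)
@24: checksum [4B, align 4] → 28
@28: proto [4B, align 4] → 32
@32: version [1B, align 1] → 33
@33: src [9B, align 1] → 42
+2 pad (align 4)
@44: dst [4B, align 4] → 48
@48: ack [52B, align 4] → 100

48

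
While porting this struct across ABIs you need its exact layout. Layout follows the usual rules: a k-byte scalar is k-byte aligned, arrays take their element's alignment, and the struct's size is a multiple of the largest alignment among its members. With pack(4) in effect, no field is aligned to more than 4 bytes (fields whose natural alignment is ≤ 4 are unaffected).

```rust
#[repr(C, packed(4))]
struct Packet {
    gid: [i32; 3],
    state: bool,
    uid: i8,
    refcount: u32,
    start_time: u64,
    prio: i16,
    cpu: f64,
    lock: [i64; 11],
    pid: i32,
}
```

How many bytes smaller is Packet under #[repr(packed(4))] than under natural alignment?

natural layout:
  gid at 0 (size 12, align 4) → ends 12
  state at 12 (size 1, align 1) → ends 13
  uid at 13 (size 1, align 1) → ends 14
  pad 2 to align 4 for refcount
  refcount at 16 (size 4, align 4) → ends 20
  pad 4 to align 8 for start_time
  start_time at 24 (size 8, align 8) → ends 32
  prio at 32 (size 2, align 2) → ends 34
  pad 6 to align 8 for cpu
  cpu at 40 (size 8, align 8) → ends 48
  lock at 48 (size 88, align 8) → ends 136
  pid at 136 (size 4, align 4) → ends 140
  tail pad 4 to reach multiple of 8
  total 144 bytes, alignment 8
packed(4) layout:
  gid at 0 (size 12, align 4) → ends 12
  state at 12 (size 1, align 1) → ends 13
  uid at 13 (size 1, align 1) → ends 14
  pad 2 to align 4 for refcount
  refcount at 16 (size 4, align 4) → ends 20
  start_time at 20 (size 8, align 4) → ends 28
  prio at 28 (size 2, align 2) → ends 30
  pad 2 to align 4 for cpu
  cpu at 32 (size 8, align 4) → ends 40
  lock at 40 (size 88, align 4) → ends 128
  pid at 128 (size 4, align 4) → ends 132
  total 132 bytes, alignment 4
144 − 132 = 12

12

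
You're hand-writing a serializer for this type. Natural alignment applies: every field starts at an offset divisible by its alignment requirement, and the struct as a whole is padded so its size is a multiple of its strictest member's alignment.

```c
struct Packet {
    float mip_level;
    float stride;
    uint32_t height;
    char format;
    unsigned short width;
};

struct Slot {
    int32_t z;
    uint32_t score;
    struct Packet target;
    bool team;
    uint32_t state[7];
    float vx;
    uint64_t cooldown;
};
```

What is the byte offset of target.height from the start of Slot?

Packet: @0: mip_level [4B, align 4] → 4; @4: stride [4B, align 4] → 8; @8: height [4B, align 4] → 12; @12: format [1B, align 1] → 13; +1 pad (align 2); @14: width [2B, align 2] → 16; size 16, align 4
@0: z [4B, align 4] → 4
@4: score [4B, align 4] → 8
@8: target [16B, align 4] → 24
within Packet: height at 8
8 + 8 = 16

16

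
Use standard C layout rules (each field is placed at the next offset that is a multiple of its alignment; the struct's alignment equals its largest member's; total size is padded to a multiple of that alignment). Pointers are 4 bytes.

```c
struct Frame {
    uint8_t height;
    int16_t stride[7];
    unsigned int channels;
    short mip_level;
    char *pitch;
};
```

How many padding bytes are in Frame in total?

0..1  height  (1B, 1-aligned)
1..2  -- padding (1B)
2..16  stride  (14B, 2-aligned)
16..20  channels  (4B, 4-aligned)
20..22  mip_level  (2B, 2-aligned)
22..24  -- padding (2B)
24..28  pitch  (4B, 4-aligned)
sizeof = 28, alignof = 4
data bytes 25, size 28 → padding 3

3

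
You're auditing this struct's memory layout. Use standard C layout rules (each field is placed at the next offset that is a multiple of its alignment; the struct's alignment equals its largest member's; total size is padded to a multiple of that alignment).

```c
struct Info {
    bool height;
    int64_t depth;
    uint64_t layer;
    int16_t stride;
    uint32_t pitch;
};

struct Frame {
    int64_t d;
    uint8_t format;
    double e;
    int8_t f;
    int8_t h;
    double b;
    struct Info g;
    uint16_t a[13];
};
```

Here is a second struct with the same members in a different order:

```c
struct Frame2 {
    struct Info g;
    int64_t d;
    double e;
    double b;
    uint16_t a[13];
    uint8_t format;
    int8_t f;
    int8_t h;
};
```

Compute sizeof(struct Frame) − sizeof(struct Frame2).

Info: 0..1  height  (1B, 1-aligned); 1..8  -- padding (7B); 8..16  depth  (8B, 8-aligned); 16..24  layer  (8B, 8-aligned); 24..26  stride  (2B, 2-aligned); 26..28  -- padding (2B); 28..32  pitch  (4B, 4-aligned); sizeof = 32, alignof = 8
0..8  d  (8B, 8-aligned)
8..9  format  (1B, 1-aligned)
9..16  -- padding (7B)
16..24  e  (8B, 8-aligned)
24..25  f  (1B, 1-aligned)
25..26  h  (1B, 1-aligned)
26..32  -- padding (6B)
32..40  b  (8B, 8-aligned)
40..72  g  (32B, 8-aligned)
72..98  a  (26B, 2-aligned)
98..104  -- tail padding (6B)
sizeof = 104, alignof = 8
— Frame2 —
0..32  g  (32B, 8-aligned)
32..40  d  (8B, 8-aligned)
40..48  e  (8B, 8-aligned)
48..56  b  (8B, 8-aligned)
56..82  a  (26B, 2-aligned)
82..83  format  (1B, 1-aligned)
83..84  f  (1B, 1-aligned)
84..85  h  (1B, 1-aligned)
85..88  -- tail padding (3B)
sizeof = 88, alignof = 8
104 − 88 = 16

16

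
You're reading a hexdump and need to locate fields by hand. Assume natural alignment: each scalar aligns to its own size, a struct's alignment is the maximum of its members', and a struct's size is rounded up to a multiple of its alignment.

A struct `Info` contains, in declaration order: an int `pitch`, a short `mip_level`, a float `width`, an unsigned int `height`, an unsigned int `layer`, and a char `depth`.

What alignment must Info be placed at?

4

member alignments: pitch=4, mip_level=2, width=4, height=4, layer=4, depth=1
max = 4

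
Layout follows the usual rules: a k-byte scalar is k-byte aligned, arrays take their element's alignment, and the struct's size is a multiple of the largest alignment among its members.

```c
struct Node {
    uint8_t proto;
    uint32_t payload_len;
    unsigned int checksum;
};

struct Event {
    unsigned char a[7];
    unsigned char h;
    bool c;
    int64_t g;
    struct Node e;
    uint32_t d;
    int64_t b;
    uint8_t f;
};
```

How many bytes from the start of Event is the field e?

24

Node: @0: proto [1B, align 1] → 1; +3 pad (align 4); @4: payload_len [4B, align 4] → 8; @8: checksum [4B, align 4] → 12; size 12, align 4
@0: a [7B, align 1] → 7
@7: h [1B, align 1] → 8
@8: c [1B, align 1] → 9
+7 pad (align 8)
@16: g [8B, align 8] → 24
@24: e [12B, align 4] → 36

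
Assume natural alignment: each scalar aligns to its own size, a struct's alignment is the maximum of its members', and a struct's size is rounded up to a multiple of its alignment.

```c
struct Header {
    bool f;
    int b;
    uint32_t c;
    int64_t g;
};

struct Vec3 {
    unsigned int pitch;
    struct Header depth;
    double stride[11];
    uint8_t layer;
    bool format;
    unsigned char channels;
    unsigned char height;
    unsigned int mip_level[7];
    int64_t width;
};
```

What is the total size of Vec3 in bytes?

Header: f at 0 (size 1, align 1) → ends 1; pad 3 to align 4 for b; b at 4 (size 4, align 4) → ends 8; c at 8 (size 4, align 4) → ends 12; pad 4 to align 8 for g; g at 16 (size 8, align 8) → ends 24; total 24 bytes, alignment 8
pitch at 0 (size 4, align 4) → ends 4
pad 4 to align 8 for depth
depth at 8 (size 24, align 8) → ends 32
stride at 32 (size 88, align 8) → ends 120
layer at 120 (size 1, align 1) → ends 121
format at 121 (size 1, align 1) → ends 122
channels at 122 (size 1, align 1) → ends 123
height at 123 (size 1, align 1) → ends 124
mip_level at 124 (size 28, align 4) → ends 152
width at 152 (size 8, align 8) → ends 160
total 160 bytes, alignment 8

160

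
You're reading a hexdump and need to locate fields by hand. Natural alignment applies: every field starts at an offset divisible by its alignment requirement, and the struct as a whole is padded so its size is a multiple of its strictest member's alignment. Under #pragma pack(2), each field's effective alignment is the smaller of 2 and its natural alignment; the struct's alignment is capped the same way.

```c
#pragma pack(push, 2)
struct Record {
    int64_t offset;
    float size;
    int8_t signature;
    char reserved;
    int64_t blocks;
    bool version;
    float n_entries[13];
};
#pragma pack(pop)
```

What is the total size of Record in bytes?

@0: offset [8B, align 2] → 8
@8: size [4B, align 2] → 12
@12: signature [1B, align 1] → 13
@13: reserved [1B, align 1] → 14
@14: blocks [8B, align 2] → 22
@22: version [1B, align 1] → 23
+1 pad (align 2)
@24: n_entries [52B, align 2] → 76
size 76, align 2

76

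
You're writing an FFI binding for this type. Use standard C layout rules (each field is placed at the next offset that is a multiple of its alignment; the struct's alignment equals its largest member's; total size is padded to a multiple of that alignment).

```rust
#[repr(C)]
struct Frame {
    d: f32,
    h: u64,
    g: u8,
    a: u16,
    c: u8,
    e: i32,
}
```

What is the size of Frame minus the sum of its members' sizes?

@0: d [4B, align 4] → 4
+4 pad (align 8)
@8: h [8B, align 8] → 16
@16: g [1B, align 1] → 17
+1 pad (align 2)
@18: a [2B, align 2] → 20
@20: c [1B, align 1] → 21
+3 pad (align 4)
@24: e [4B, align 4] → 28
+4 tail pad (align 8)
size 32, align 8
data bytes 20, size 32 → padding 12

12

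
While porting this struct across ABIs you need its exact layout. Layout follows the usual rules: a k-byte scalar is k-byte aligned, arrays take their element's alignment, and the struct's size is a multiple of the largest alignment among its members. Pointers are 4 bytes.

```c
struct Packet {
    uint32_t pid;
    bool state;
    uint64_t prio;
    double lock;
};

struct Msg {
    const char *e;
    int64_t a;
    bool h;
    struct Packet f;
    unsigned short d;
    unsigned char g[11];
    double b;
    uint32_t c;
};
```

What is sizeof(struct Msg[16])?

Packet: 0..4  pid  (4B, 4-aligned); 4..5  state  (1B, 1-aligned); 5..8  -- padding (3B); 8..16  prio  (8B, 8-aligned); 16..24  lock  (8B, 8-aligned); sizeof = 24, alignof = 8
0..4  e  (4B, 4-aligned)
4..8  -- padding (4B)
8..16  a  (8B, 8-aligned)
16..17  h  (1B, 1-aligned)
17..24  -- padding (7B)
24..48  f  (24B, 8-aligned)
48..50  d  (2B, 2-aligned)
50..61  g  (11B, 1-aligned)
61..64  -- padding (3B)
64..72  b  (8B, 8-aligned)
72..76  c  (4B, 4-aligned)
76..80  -- tail padding (4B)
sizeof = 80, alignof = 8
array of 16: 16 × 80 = 1280

1280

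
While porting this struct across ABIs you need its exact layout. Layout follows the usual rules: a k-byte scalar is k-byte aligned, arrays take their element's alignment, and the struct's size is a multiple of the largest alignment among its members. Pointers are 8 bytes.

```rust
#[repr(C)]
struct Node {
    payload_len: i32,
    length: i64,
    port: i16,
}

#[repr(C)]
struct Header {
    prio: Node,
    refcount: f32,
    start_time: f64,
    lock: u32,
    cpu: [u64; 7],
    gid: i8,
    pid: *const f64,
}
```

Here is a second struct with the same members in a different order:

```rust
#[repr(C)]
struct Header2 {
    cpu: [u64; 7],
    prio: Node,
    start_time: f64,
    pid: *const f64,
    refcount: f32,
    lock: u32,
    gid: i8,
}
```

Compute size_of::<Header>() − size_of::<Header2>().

8

Node: 0..4  payload_len  (4B, 4-aligned); 4..8  -- padding (4B); 8..16  length  (8B, 8-aligned); 16..18  port  (2B, 2-aligned); 18..24  -- tail padding (6B); sizeof = 24, alignof = 8
0..24  prio  (24B, 8-aligned)
24..28  refcount  (4B, 4-aligned)
28..32  -- padding (4B)
32..40  start_time  (8B, 8-aligned)
40..44  lock  (4B, 4-aligned)
44..48  -- padding (4B)
48..104  cpu  (56B, 8-aligned)
104..105  gid  (1B, 1-aligned)
105..112  -- padding (7B)
112..120  pid  (8B, 8-aligned)
sizeof = 120, alignof = 8
— Header2 —
0..56  cpu  (56B, 8-aligned)
56..80  prio  (24B, 8-aligned)
80..88  start_time  (8B, 8-aligned)
88..96  pid  (8B, 8-aligned)
96..100  refcount  (4B, 4-aligned)
100..104  lock  (4B, 4-aligned)
104..105  gid  (1B, 1-aligned)
105..112  -- tail padding (7B)
sizeof = 112, alignof = 8
120 − 112 = 8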